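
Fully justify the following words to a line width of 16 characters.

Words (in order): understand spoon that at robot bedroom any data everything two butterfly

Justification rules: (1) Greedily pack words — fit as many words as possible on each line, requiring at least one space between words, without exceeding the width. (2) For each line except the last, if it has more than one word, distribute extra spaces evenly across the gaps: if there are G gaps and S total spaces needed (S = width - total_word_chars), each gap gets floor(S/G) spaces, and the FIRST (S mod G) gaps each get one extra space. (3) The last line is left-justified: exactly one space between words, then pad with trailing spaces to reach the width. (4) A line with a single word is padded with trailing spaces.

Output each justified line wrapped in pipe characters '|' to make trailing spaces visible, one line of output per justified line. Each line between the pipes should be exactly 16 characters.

Answer: |understand spoon|
|that   at  robot|
|bedroom any data|
|everything   two|
|butterfly       |

Derivation:
Line 1: ['understand', 'spoon'] (min_width=16, slack=0)
Line 2: ['that', 'at', 'robot'] (min_width=13, slack=3)
Line 3: ['bedroom', 'any', 'data'] (min_width=16, slack=0)
Line 4: ['everything', 'two'] (min_width=14, slack=2)
Line 5: ['butterfly'] (min_width=9, slack=7)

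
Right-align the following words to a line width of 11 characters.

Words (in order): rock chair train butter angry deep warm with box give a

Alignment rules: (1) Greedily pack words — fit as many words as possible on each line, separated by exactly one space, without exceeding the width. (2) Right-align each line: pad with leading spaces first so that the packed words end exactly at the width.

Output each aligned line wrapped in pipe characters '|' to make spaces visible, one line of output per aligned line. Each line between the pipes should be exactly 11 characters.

Line 1: ['rock', 'chair'] (min_width=10, slack=1)
Line 2: ['train'] (min_width=5, slack=6)
Line 3: ['butter'] (min_width=6, slack=5)
Line 4: ['angry', 'deep'] (min_width=10, slack=1)
Line 5: ['warm', 'with'] (min_width=9, slack=2)
Line 6: ['box', 'give', 'a'] (min_width=10, slack=1)

Answer: | rock chair|
|      train|
|     butter|
| angry deep|
|  warm with|
| box give a|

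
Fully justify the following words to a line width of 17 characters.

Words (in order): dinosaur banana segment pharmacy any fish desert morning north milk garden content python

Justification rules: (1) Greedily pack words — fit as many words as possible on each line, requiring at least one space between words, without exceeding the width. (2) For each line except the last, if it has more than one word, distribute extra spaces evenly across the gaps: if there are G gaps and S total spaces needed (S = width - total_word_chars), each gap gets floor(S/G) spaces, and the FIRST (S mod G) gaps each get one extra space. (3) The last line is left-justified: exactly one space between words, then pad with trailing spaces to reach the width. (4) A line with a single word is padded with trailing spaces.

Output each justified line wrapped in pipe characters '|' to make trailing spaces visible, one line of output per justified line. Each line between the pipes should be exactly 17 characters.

Answer: |dinosaur   banana|
|segment  pharmacy|
|any  fish  desert|
|morning     north|
|milk       garden|
|content python   |

Derivation:
Line 1: ['dinosaur', 'banana'] (min_width=15, slack=2)
Line 2: ['segment', 'pharmacy'] (min_width=16, slack=1)
Line 3: ['any', 'fish', 'desert'] (min_width=15, slack=2)
Line 4: ['morning', 'north'] (min_width=13, slack=4)
Line 5: ['milk', 'garden'] (min_width=11, slack=6)
Line 6: ['content', 'python'] (min_width=14, slack=3)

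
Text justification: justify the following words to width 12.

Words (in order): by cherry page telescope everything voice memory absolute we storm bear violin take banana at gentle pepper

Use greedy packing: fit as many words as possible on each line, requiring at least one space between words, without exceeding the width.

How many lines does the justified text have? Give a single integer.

Line 1: ['by', 'cherry'] (min_width=9, slack=3)
Line 2: ['page'] (min_width=4, slack=8)
Line 3: ['telescope'] (min_width=9, slack=3)
Line 4: ['everything'] (min_width=10, slack=2)
Line 5: ['voice', 'memory'] (min_width=12, slack=0)
Line 6: ['absolute', 'we'] (min_width=11, slack=1)
Line 7: ['storm', 'bear'] (min_width=10, slack=2)
Line 8: ['violin', 'take'] (min_width=11, slack=1)
Line 9: ['banana', 'at'] (min_width=9, slack=3)
Line 10: ['gentle'] (min_width=6, slack=6)
Line 11: ['pepper'] (min_width=6, slack=6)
Total lines: 11

Answer: 11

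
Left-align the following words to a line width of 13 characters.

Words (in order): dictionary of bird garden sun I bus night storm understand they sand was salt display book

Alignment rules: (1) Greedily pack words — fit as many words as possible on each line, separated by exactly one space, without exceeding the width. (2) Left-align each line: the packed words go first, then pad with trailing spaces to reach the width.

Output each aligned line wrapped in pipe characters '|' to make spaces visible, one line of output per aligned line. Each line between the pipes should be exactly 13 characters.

Line 1: ['dictionary', 'of'] (min_width=13, slack=0)
Line 2: ['bird', 'garden'] (min_width=11, slack=2)
Line 3: ['sun', 'I', 'bus'] (min_width=9, slack=4)
Line 4: ['night', 'storm'] (min_width=11, slack=2)
Line 5: ['understand'] (min_width=10, slack=3)
Line 6: ['they', 'sand', 'was'] (min_width=13, slack=0)
Line 7: ['salt', 'display'] (min_width=12, slack=1)
Line 8: ['book'] (min_width=4, slack=9)

Answer: |dictionary of|
|bird garden  |
|sun I bus    |
|night storm  |
|understand   |
|they sand was|
|salt display |
|book         |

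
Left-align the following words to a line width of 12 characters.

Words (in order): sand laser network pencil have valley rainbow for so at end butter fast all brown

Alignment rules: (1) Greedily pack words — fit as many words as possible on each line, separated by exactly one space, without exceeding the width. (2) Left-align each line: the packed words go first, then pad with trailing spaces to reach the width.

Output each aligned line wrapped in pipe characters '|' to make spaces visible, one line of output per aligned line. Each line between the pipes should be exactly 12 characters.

Answer: |sand laser  |
|network     |
|pencil have |
|valley      |
|rainbow for |
|so at end   |
|butter fast |
|all brown   |

Derivation:
Line 1: ['sand', 'laser'] (min_width=10, slack=2)
Line 2: ['network'] (min_width=7, slack=5)
Line 3: ['pencil', 'have'] (min_width=11, slack=1)
Line 4: ['valley'] (min_width=6, slack=6)
Line 5: ['rainbow', 'for'] (min_width=11, slack=1)
Line 6: ['so', 'at', 'end'] (min_width=9, slack=3)
Line 7: ['butter', 'fast'] (min_width=11, slack=1)
Line 8: ['all', 'brown'] (min_width=9, slack=3)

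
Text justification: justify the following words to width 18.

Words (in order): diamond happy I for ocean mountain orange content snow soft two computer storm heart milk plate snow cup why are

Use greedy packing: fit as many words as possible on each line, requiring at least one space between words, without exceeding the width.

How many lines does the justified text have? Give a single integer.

Line 1: ['diamond', 'happy', 'I'] (min_width=15, slack=3)
Line 2: ['for', 'ocean', 'mountain'] (min_width=18, slack=0)
Line 3: ['orange', 'content'] (min_width=14, slack=4)
Line 4: ['snow', 'soft', 'two'] (min_width=13, slack=5)
Line 5: ['computer', 'storm'] (min_width=14, slack=4)
Line 6: ['heart', 'milk', 'plate'] (min_width=16, slack=2)
Line 7: ['snow', 'cup', 'why', 'are'] (min_width=16, slack=2)
Total lines: 7

Answer: 7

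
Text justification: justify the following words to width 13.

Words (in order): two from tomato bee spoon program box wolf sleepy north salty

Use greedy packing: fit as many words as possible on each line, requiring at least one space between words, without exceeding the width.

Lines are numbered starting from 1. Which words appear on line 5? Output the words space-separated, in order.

Answer: sleepy north

Derivation:
Line 1: ['two', 'from'] (min_width=8, slack=5)
Line 2: ['tomato', 'bee'] (min_width=10, slack=3)
Line 3: ['spoon', 'program'] (min_width=13, slack=0)
Line 4: ['box', 'wolf'] (min_width=8, slack=5)
Line 5: ['sleepy', 'north'] (min_width=12, slack=1)
Line 6: ['salty'] (min_width=5, slack=8)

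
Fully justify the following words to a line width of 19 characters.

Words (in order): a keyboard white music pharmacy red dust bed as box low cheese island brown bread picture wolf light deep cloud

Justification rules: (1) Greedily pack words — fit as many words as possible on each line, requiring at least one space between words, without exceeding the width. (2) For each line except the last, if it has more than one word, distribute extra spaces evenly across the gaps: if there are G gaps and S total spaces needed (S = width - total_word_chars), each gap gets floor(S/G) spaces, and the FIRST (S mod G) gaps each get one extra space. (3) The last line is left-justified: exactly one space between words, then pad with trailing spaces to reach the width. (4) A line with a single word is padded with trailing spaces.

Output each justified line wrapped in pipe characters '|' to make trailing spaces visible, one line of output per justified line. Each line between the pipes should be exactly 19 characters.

Answer: |a   keyboard  white|
|music  pharmacy red|
|dust bed as box low|
|cheese island brown|
|bread  picture wolf|
|light deep cloud   |

Derivation:
Line 1: ['a', 'keyboard', 'white'] (min_width=16, slack=3)
Line 2: ['music', 'pharmacy', 'red'] (min_width=18, slack=1)
Line 3: ['dust', 'bed', 'as', 'box', 'low'] (min_width=19, slack=0)
Line 4: ['cheese', 'island', 'brown'] (min_width=19, slack=0)
Line 5: ['bread', 'picture', 'wolf'] (min_width=18, slack=1)
Line 6: ['light', 'deep', 'cloud'] (min_width=16, slack=3)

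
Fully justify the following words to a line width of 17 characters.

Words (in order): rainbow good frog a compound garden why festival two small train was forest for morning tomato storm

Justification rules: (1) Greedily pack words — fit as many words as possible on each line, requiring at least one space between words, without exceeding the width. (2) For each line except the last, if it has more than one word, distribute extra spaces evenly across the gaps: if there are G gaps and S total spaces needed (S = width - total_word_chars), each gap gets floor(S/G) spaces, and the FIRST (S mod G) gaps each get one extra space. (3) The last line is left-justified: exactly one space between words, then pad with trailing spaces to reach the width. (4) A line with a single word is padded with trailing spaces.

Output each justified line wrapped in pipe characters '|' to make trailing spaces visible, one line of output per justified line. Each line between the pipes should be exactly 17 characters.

Line 1: ['rainbow', 'good', 'frog'] (min_width=17, slack=0)
Line 2: ['a', 'compound', 'garden'] (min_width=17, slack=0)
Line 3: ['why', 'festival', 'two'] (min_width=16, slack=1)
Line 4: ['small', 'train', 'was'] (min_width=15, slack=2)
Line 5: ['forest', 'for'] (min_width=10, slack=7)
Line 6: ['morning', 'tomato'] (min_width=14, slack=3)
Line 7: ['storm'] (min_width=5, slack=12)

Answer: |rainbow good frog|
|a compound garden|
|why  festival two|
|small  train  was|
|forest        for|
|morning    tomato|
|storm            |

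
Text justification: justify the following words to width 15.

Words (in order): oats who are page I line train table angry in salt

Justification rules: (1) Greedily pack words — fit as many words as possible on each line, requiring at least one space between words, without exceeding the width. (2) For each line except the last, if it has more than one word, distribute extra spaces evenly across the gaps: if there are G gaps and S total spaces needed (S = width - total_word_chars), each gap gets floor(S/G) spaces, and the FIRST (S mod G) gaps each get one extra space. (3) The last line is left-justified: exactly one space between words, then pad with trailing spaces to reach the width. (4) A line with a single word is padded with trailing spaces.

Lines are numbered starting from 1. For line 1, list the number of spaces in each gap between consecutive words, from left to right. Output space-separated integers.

Answer: 3 2

Derivation:
Line 1: ['oats', 'who', 'are'] (min_width=12, slack=3)
Line 2: ['page', 'I', 'line'] (min_width=11, slack=4)
Line 3: ['train', 'table'] (min_width=11, slack=4)
Line 4: ['angry', 'in', 'salt'] (min_width=13, slack=2)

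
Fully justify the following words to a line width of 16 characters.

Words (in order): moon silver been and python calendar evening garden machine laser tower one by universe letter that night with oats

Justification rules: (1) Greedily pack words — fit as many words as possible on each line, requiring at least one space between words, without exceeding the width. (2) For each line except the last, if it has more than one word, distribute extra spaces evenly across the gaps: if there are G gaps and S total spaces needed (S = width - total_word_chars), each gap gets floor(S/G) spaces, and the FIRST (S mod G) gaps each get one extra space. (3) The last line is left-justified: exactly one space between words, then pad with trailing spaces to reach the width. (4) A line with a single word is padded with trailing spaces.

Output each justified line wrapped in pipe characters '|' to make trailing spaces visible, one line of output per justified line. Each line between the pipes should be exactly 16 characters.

Answer: |moon silver been|
|and       python|
|calendar evening|
|garden   machine|
|laser  tower one|
|by      universe|
|letter      that|
|night with oats |

Derivation:
Line 1: ['moon', 'silver', 'been'] (min_width=16, slack=0)
Line 2: ['and', 'python'] (min_width=10, slack=6)
Line 3: ['calendar', 'evening'] (min_width=16, slack=0)
Line 4: ['garden', 'machine'] (min_width=14, slack=2)
Line 5: ['laser', 'tower', 'one'] (min_width=15, slack=1)
Line 6: ['by', 'universe'] (min_width=11, slack=5)
Line 7: ['letter', 'that'] (min_width=11, slack=5)
Line 8: ['night', 'with', 'oats'] (min_width=15, slack=1)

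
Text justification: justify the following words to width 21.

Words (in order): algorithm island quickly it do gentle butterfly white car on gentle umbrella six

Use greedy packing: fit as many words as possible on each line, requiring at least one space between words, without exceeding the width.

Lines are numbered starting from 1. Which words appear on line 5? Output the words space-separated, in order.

Line 1: ['algorithm', 'island'] (min_width=16, slack=5)
Line 2: ['quickly', 'it', 'do', 'gentle'] (min_width=20, slack=1)
Line 3: ['butterfly', 'white', 'car'] (min_width=19, slack=2)
Line 4: ['on', 'gentle', 'umbrella'] (min_width=18, slack=3)
Line 5: ['six'] (min_width=3, slack=18)

Answer: six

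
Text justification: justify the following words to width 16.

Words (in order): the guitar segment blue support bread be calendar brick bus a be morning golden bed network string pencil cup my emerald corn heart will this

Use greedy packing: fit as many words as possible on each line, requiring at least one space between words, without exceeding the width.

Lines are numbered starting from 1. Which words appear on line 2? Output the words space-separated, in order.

Line 1: ['the', 'guitar'] (min_width=10, slack=6)
Line 2: ['segment', 'blue'] (min_width=12, slack=4)
Line 3: ['support', 'bread', 'be'] (min_width=16, slack=0)
Line 4: ['calendar', 'brick'] (min_width=14, slack=2)
Line 5: ['bus', 'a', 'be', 'morning'] (min_width=16, slack=0)
Line 6: ['golden', 'bed'] (min_width=10, slack=6)
Line 7: ['network', 'string'] (min_width=14, slack=2)
Line 8: ['pencil', 'cup', 'my'] (min_width=13, slack=3)
Line 9: ['emerald', 'corn'] (min_width=12, slack=4)
Line 10: ['heart', 'will', 'this'] (min_width=15, slack=1)

Answer: segment blue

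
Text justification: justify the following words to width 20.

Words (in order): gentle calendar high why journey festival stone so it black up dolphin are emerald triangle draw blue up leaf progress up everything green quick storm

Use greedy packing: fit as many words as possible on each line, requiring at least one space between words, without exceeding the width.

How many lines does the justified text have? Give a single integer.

Answer: 8

Derivation:
Line 1: ['gentle', 'calendar', 'high'] (min_width=20, slack=0)
Line 2: ['why', 'journey', 'festival'] (min_width=20, slack=0)
Line 3: ['stone', 'so', 'it', 'black', 'up'] (min_width=20, slack=0)
Line 4: ['dolphin', 'are', 'emerald'] (min_width=19, slack=1)
Line 5: ['triangle', 'draw', 'blue'] (min_width=18, slack=2)
Line 6: ['up', 'leaf', 'progress', 'up'] (min_width=19, slack=1)
Line 7: ['everything', 'green'] (min_width=16, slack=4)
Line 8: ['quick', 'storm'] (min_width=11, slack=9)
Total lines: 8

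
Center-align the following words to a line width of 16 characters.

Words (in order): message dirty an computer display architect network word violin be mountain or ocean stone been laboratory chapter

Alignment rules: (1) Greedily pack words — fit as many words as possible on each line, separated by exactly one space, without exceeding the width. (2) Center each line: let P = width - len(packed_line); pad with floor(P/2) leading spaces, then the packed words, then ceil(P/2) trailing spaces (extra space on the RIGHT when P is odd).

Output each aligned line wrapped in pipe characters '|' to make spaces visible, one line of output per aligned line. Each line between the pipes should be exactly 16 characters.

Line 1: ['message', 'dirty', 'an'] (min_width=16, slack=0)
Line 2: ['computer', 'display'] (min_width=16, slack=0)
Line 3: ['architect'] (min_width=9, slack=7)
Line 4: ['network', 'word'] (min_width=12, slack=4)
Line 5: ['violin', 'be'] (min_width=9, slack=7)
Line 6: ['mountain', 'or'] (min_width=11, slack=5)
Line 7: ['ocean', 'stone', 'been'] (min_width=16, slack=0)
Line 8: ['laboratory'] (min_width=10, slack=6)
Line 9: ['chapter'] (min_width=7, slack=9)

Answer: |message dirty an|
|computer display|
|   architect    |
|  network word  |
|   violin be    |
|  mountain or   |
|ocean stone been|
|   laboratory   |
|    chapter     |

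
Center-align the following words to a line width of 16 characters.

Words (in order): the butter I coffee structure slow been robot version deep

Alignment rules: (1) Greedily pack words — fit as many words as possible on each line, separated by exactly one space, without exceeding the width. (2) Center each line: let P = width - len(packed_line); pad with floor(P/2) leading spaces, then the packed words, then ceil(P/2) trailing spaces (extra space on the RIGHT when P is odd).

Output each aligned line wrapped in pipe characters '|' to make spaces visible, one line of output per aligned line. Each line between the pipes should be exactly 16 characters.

Answer: |  the butter I  |
|coffee structure|
|slow been robot |
|  version deep  |

Derivation:
Line 1: ['the', 'butter', 'I'] (min_width=12, slack=4)
Line 2: ['coffee', 'structure'] (min_width=16, slack=0)
Line 3: ['slow', 'been', 'robot'] (min_width=15, slack=1)
Line 4: ['version', 'deep'] (min_width=12, slack=4)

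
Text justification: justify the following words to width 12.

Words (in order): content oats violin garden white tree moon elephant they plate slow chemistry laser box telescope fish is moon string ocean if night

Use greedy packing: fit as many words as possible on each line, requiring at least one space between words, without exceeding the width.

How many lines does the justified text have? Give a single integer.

Answer: 13

Derivation:
Line 1: ['content', 'oats'] (min_width=12, slack=0)
Line 2: ['violin'] (min_width=6, slack=6)
Line 3: ['garden', 'white'] (min_width=12, slack=0)
Line 4: ['tree', 'moon'] (min_width=9, slack=3)
Line 5: ['elephant'] (min_width=8, slack=4)
Line 6: ['they', 'plate'] (min_width=10, slack=2)
Line 7: ['slow'] (min_width=4, slack=8)
Line 8: ['chemistry'] (min_width=9, slack=3)
Line 9: ['laser', 'box'] (min_width=9, slack=3)
Line 10: ['telescope'] (min_width=9, slack=3)
Line 11: ['fish', 'is', 'moon'] (min_width=12, slack=0)
Line 12: ['string', 'ocean'] (min_width=12, slack=0)
Line 13: ['if', 'night'] (min_width=8, slack=4)
Total lines: 13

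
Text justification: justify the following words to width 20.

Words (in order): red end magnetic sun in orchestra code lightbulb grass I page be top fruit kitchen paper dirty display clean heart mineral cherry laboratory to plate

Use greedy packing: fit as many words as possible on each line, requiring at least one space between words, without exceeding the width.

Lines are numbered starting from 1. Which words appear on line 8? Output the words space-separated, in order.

Line 1: ['red', 'end', 'magnetic', 'sun'] (min_width=20, slack=0)
Line 2: ['in', 'orchestra', 'code'] (min_width=17, slack=3)
Line 3: ['lightbulb', 'grass', 'I'] (min_width=17, slack=3)
Line 4: ['page', 'be', 'top', 'fruit'] (min_width=17, slack=3)
Line 5: ['kitchen', 'paper', 'dirty'] (min_width=19, slack=1)
Line 6: ['display', 'clean', 'heart'] (min_width=19, slack=1)
Line 7: ['mineral', 'cherry'] (min_width=14, slack=6)
Line 8: ['laboratory', 'to', 'plate'] (min_width=19, slack=1)

Answer: laboratory to plate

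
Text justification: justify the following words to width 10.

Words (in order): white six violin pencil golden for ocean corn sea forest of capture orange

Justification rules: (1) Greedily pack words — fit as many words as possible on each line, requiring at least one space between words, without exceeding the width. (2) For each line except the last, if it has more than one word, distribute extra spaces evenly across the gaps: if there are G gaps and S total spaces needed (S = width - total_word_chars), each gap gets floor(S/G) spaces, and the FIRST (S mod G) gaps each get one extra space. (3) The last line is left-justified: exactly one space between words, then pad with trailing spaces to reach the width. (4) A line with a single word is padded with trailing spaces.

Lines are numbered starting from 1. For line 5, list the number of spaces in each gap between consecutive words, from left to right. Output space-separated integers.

Answer: 1

Derivation:
Line 1: ['white', 'six'] (min_width=9, slack=1)
Line 2: ['violin'] (min_width=6, slack=4)
Line 3: ['pencil'] (min_width=6, slack=4)
Line 4: ['golden', 'for'] (min_width=10, slack=0)
Line 5: ['ocean', 'corn'] (min_width=10, slack=0)
Line 6: ['sea', 'forest'] (min_width=10, slack=0)
Line 7: ['of', 'capture'] (min_width=10, slack=0)
Line 8: ['orange'] (min_width=6, slack=4)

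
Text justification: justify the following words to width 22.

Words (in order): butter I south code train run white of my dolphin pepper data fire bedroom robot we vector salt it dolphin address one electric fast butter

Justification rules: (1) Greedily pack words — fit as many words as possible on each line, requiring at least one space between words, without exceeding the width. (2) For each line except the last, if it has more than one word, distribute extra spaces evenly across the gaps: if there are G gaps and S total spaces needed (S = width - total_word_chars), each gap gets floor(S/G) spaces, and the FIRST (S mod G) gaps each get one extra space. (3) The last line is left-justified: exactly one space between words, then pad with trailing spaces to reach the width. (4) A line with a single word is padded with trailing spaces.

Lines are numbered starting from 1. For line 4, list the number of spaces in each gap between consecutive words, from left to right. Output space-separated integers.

Line 1: ['butter', 'I', 'south', 'code'] (min_width=19, slack=3)
Line 2: ['train', 'run', 'white', 'of', 'my'] (min_width=21, slack=1)
Line 3: ['dolphin', 'pepper', 'data'] (min_width=19, slack=3)
Line 4: ['fire', 'bedroom', 'robot', 'we'] (min_width=21, slack=1)
Line 5: ['vector', 'salt', 'it', 'dolphin'] (min_width=22, slack=0)
Line 6: ['address', 'one', 'electric'] (min_width=20, slack=2)
Line 7: ['fast', 'butter'] (min_width=11, slack=11)

Answer: 2 1 1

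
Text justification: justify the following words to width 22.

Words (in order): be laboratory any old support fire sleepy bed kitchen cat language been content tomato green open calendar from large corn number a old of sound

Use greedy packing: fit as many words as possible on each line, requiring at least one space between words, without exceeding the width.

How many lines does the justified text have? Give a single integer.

Line 1: ['be', 'laboratory', 'any', 'old'] (min_width=21, slack=1)
Line 2: ['support', 'fire', 'sleepy'] (min_width=19, slack=3)
Line 3: ['bed', 'kitchen', 'cat'] (min_width=15, slack=7)
Line 4: ['language', 'been', 'content'] (min_width=21, slack=1)
Line 5: ['tomato', 'green', 'open'] (min_width=17, slack=5)
Line 6: ['calendar', 'from', 'large'] (min_width=19, slack=3)
Line 7: ['corn', 'number', 'a', 'old', 'of'] (min_width=20, slack=2)
Line 8: ['sound'] (min_width=5, slack=17)
Total lines: 8

Answer: 8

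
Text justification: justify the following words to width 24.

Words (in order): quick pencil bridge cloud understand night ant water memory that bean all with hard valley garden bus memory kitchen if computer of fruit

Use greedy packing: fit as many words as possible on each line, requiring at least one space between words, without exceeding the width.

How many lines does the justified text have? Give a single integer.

Line 1: ['quick', 'pencil', 'bridge'] (min_width=19, slack=5)
Line 2: ['cloud', 'understand', 'night'] (min_width=22, slack=2)
Line 3: ['ant', 'water', 'memory', 'that'] (min_width=21, slack=3)
Line 4: ['bean', 'all', 'with', 'hard'] (min_width=18, slack=6)
Line 5: ['valley', 'garden', 'bus', 'memory'] (min_width=24, slack=0)
Line 6: ['kitchen', 'if', 'computer', 'of'] (min_width=22, slack=2)
Line 7: ['fruit'] (min_width=5, slack=19)
Total lines: 7

Answer: 7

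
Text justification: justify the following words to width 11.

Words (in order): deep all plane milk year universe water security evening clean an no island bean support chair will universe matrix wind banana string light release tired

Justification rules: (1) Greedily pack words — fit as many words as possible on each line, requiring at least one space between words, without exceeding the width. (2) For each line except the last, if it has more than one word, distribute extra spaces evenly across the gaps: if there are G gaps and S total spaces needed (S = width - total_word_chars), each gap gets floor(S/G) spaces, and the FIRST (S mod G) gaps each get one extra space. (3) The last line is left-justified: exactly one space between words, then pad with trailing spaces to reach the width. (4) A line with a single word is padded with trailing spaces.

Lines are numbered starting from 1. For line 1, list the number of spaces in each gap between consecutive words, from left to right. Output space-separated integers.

Line 1: ['deep', 'all'] (min_width=8, slack=3)
Line 2: ['plane', 'milk'] (min_width=10, slack=1)
Line 3: ['year'] (min_width=4, slack=7)
Line 4: ['universe'] (min_width=8, slack=3)
Line 5: ['water'] (min_width=5, slack=6)
Line 6: ['security'] (min_width=8, slack=3)
Line 7: ['evening'] (min_width=7, slack=4)
Line 8: ['clean', 'an', 'no'] (min_width=11, slack=0)
Line 9: ['island', 'bean'] (min_width=11, slack=0)
Line 10: ['support'] (min_width=7, slack=4)
Line 11: ['chair', 'will'] (min_width=10, slack=1)
Line 12: ['universe'] (min_width=8, slack=3)
Line 13: ['matrix', 'wind'] (min_width=11, slack=0)
Line 14: ['banana'] (min_width=6, slack=5)
Line 15: ['string'] (min_width=6, slack=5)
Line 16: ['light'] (min_width=5, slack=6)
Line 17: ['release'] (min_width=7, slack=4)
Line 18: ['tired'] (min_width=5, slack=6)

Answer: 4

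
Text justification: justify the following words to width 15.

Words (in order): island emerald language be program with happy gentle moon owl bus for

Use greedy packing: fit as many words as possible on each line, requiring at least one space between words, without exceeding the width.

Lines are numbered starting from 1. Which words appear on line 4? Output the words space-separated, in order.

Line 1: ['island', 'emerald'] (min_width=14, slack=1)
Line 2: ['language', 'be'] (min_width=11, slack=4)
Line 3: ['program', 'with'] (min_width=12, slack=3)
Line 4: ['happy', 'gentle'] (min_width=12, slack=3)
Line 5: ['moon', 'owl', 'bus'] (min_width=12, slack=3)
Line 6: ['for'] (min_width=3, slack=12)

Answer: happy gentle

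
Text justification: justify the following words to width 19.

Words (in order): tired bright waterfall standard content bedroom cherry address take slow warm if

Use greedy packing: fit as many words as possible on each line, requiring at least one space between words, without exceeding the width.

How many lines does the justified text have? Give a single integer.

Line 1: ['tired', 'bright'] (min_width=12, slack=7)
Line 2: ['waterfall', 'standard'] (min_width=18, slack=1)
Line 3: ['content', 'bedroom'] (min_width=15, slack=4)
Line 4: ['cherry', 'address', 'take'] (min_width=19, slack=0)
Line 5: ['slow', 'warm', 'if'] (min_width=12, slack=7)
Total lines: 5

Answer: 5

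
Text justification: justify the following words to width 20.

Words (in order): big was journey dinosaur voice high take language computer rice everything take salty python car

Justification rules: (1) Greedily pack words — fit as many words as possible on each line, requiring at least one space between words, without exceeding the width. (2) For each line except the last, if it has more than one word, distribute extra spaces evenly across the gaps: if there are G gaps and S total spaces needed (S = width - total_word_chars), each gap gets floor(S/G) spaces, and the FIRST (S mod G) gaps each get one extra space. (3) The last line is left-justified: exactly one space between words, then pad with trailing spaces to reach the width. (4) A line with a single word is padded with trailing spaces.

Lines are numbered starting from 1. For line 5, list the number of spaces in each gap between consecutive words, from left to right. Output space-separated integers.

Answer: 6

Derivation:
Line 1: ['big', 'was', 'journey'] (min_width=15, slack=5)
Line 2: ['dinosaur', 'voice', 'high'] (min_width=19, slack=1)
Line 3: ['take', 'language'] (min_width=13, slack=7)
Line 4: ['computer', 'rice'] (min_width=13, slack=7)
Line 5: ['everything', 'take'] (min_width=15, slack=5)
Line 6: ['salty', 'python', 'car'] (min_width=16, slack=4)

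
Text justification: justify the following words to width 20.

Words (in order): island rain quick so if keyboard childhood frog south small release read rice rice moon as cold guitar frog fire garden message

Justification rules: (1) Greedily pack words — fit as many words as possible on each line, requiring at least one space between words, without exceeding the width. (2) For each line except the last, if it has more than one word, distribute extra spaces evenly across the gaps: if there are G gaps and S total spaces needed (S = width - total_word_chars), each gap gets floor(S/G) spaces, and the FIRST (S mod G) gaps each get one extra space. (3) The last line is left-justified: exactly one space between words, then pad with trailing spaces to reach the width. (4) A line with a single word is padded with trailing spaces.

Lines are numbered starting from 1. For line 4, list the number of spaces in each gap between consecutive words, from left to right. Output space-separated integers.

Answer: 2 2

Derivation:
Line 1: ['island', 'rain', 'quick', 'so'] (min_width=20, slack=0)
Line 2: ['if', 'keyboard'] (min_width=11, slack=9)
Line 3: ['childhood', 'frog', 'south'] (min_width=20, slack=0)
Line 4: ['small', 'release', 'read'] (min_width=18, slack=2)
Line 5: ['rice', 'rice', 'moon', 'as'] (min_width=17, slack=3)
Line 6: ['cold', 'guitar', 'frog'] (min_width=16, slack=4)
Line 7: ['fire', 'garden', 'message'] (min_width=19, slack=1)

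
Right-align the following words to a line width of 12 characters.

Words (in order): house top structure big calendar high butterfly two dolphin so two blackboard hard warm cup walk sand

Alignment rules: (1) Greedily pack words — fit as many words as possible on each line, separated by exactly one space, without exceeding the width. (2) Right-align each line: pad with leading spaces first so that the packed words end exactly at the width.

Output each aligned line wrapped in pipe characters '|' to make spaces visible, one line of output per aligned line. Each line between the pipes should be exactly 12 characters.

Line 1: ['house', 'top'] (min_width=9, slack=3)
Line 2: ['structure'] (min_width=9, slack=3)
Line 3: ['big', 'calendar'] (min_width=12, slack=0)
Line 4: ['high'] (min_width=4, slack=8)
Line 5: ['butterfly'] (min_width=9, slack=3)
Line 6: ['two', 'dolphin'] (min_width=11, slack=1)
Line 7: ['so', 'two'] (min_width=6, slack=6)
Line 8: ['blackboard'] (min_width=10, slack=2)
Line 9: ['hard', 'warm'] (min_width=9, slack=3)
Line 10: ['cup', 'walk'] (min_width=8, slack=4)
Line 11: ['sand'] (min_width=4, slack=8)

Answer: |   house top|
|   structure|
|big calendar|
|        high|
|   butterfly|
| two dolphin|
|      so two|
|  blackboard|
|   hard warm|
|    cup walk|
|        sand|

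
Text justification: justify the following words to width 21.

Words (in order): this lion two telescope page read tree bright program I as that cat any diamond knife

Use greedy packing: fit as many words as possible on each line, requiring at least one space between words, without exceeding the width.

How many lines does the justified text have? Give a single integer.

Line 1: ['this', 'lion', 'two'] (min_width=13, slack=8)
Line 2: ['telescope', 'page', 'read'] (min_width=19, slack=2)
Line 3: ['tree', 'bright', 'program', 'I'] (min_width=21, slack=0)
Line 4: ['as', 'that', 'cat', 'any'] (min_width=15, slack=6)
Line 5: ['diamond', 'knife'] (min_width=13, slack=8)
Total lines: 5

Answer: 5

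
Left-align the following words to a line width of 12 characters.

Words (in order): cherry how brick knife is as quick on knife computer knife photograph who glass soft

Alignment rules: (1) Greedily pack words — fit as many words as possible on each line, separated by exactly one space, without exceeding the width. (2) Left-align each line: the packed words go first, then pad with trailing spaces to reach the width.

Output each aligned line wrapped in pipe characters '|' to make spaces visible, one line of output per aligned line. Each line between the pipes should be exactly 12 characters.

Answer: |cherry how  |
|brick knife |
|is as quick |
|on knife    |
|computer    |
|knife       |
|photograph  |
|who glass   |
|soft        |

Derivation:
Line 1: ['cherry', 'how'] (min_width=10, slack=2)
Line 2: ['brick', 'knife'] (min_width=11, slack=1)
Line 3: ['is', 'as', 'quick'] (min_width=11, slack=1)
Line 4: ['on', 'knife'] (min_width=8, slack=4)
Line 5: ['computer'] (min_width=8, slack=4)
Line 6: ['knife'] (min_width=5, slack=7)
Line 7: ['photograph'] (min_width=10, slack=2)
Line 8: ['who', 'glass'] (min_width=9, slack=3)
Line 9: ['soft'] (min_width=4, slack=8)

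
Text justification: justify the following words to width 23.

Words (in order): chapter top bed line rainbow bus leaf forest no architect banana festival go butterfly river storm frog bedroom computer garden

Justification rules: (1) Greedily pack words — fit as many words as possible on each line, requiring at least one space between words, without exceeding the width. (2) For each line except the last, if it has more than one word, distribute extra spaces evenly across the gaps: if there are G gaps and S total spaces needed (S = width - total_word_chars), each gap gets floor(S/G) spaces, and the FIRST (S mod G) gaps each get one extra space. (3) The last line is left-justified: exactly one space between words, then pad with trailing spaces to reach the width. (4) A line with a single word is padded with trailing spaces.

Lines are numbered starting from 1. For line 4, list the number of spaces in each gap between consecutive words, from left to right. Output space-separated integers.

Line 1: ['chapter', 'top', 'bed', 'line'] (min_width=20, slack=3)
Line 2: ['rainbow', 'bus', 'leaf', 'forest'] (min_width=23, slack=0)
Line 3: ['no', 'architect', 'banana'] (min_width=19, slack=4)
Line 4: ['festival', 'go', 'butterfly'] (min_width=21, slack=2)
Line 5: ['river', 'storm', 'frog'] (min_width=16, slack=7)
Line 6: ['bedroom', 'computer', 'garden'] (min_width=23, slack=0)

Answer: 2 2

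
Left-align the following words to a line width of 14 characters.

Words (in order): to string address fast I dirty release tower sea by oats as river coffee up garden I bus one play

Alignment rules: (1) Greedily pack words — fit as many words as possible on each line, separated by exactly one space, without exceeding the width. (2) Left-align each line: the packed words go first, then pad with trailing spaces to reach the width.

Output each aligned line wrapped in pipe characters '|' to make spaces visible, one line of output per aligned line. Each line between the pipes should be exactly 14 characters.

Line 1: ['to', 'string'] (min_width=9, slack=5)
Line 2: ['address', 'fast', 'I'] (min_width=14, slack=0)
Line 3: ['dirty', 'release'] (min_width=13, slack=1)
Line 4: ['tower', 'sea', 'by'] (min_width=12, slack=2)
Line 5: ['oats', 'as', 'river'] (min_width=13, slack=1)
Line 6: ['coffee', 'up'] (min_width=9, slack=5)
Line 7: ['garden', 'I', 'bus'] (min_width=12, slack=2)
Line 8: ['one', 'play'] (min_width=8, slack=6)

Answer: |to string     |
|address fast I|
|dirty release |
|tower sea by  |
|oats as river |
|coffee up     |
|garden I bus  |
|one play      |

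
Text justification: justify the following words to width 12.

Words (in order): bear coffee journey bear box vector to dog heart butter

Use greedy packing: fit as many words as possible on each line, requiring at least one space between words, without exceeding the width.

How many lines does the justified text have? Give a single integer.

Answer: 5

Derivation:
Line 1: ['bear', 'coffee'] (min_width=11, slack=1)
Line 2: ['journey', 'bear'] (min_width=12, slack=0)
Line 3: ['box', 'vector'] (min_width=10, slack=2)
Line 4: ['to', 'dog', 'heart'] (min_width=12, slack=0)
Line 5: ['butter'] (min_width=6, slack=6)
Total lines: 5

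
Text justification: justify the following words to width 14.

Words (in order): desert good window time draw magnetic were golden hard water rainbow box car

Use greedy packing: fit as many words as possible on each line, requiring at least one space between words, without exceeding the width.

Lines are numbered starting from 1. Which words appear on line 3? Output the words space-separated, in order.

Answer: draw magnetic

Derivation:
Line 1: ['desert', 'good'] (min_width=11, slack=3)
Line 2: ['window', 'time'] (min_width=11, slack=3)
Line 3: ['draw', 'magnetic'] (min_width=13, slack=1)
Line 4: ['were', 'golden'] (min_width=11, slack=3)
Line 5: ['hard', 'water'] (min_width=10, slack=4)
Line 6: ['rainbow', 'box'] (min_width=11, slack=3)
Line 7: ['car'] (min_width=3, slack=11)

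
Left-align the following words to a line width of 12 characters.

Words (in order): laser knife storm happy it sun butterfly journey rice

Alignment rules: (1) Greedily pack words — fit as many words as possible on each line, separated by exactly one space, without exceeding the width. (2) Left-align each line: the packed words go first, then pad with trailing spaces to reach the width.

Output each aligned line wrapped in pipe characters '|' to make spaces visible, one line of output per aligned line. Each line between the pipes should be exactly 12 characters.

Line 1: ['laser', 'knife'] (min_width=11, slack=1)
Line 2: ['storm', 'happy'] (min_width=11, slack=1)
Line 3: ['it', 'sun'] (min_width=6, slack=6)
Line 4: ['butterfly'] (min_width=9, slack=3)
Line 5: ['journey', 'rice'] (min_width=12, slack=0)

Answer: |laser knife |
|storm happy |
|it sun      |
|butterfly   |
|journey rice|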